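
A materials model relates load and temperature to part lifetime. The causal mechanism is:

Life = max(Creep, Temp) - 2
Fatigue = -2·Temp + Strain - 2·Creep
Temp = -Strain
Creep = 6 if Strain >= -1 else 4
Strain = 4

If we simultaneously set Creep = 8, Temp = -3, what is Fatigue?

-6

The joint intervention fixes Creep = 8, Temp = -3, removing each variable's own equation.
Fatigue = -2·Temp + Strain - 2·Creep  [with Temp=-3, Strain=4, Creep=8]  = -6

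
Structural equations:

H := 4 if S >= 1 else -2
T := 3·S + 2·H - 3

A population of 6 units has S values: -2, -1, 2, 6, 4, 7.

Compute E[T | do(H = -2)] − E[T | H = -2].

The intervention sets H=-2 in all 6 units regardless of S. Recomputing T per unit gives -13, -10, -1, 11, 5, 14; average 1.
E[T|H=-2] averages over only the 2 units with H=-2 (S = -2, -1): T = -13, -10, mean -11.5.
Difference = 1 − (-11.5) = 12.5.

12.5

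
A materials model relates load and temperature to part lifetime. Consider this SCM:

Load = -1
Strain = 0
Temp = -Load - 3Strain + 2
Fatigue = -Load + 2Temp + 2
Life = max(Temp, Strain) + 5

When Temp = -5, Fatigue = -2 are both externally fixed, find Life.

Setting Temp = -5, Fatigue = -2 by intervention discards those variables' equations.
Life = max(Temp, Strain) + 5  [with Temp=-5, Strain=0]  = 5

5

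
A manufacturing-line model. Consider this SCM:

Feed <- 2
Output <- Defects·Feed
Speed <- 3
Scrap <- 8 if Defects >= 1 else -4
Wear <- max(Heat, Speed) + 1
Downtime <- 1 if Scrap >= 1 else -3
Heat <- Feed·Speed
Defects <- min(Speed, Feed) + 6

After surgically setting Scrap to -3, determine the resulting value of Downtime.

-3

Intervening sets Scrap = -3 and removes its equation (Scrap <- 8 if Defects >= 1 else -4).
Downtime = 1 if Scrap >= 1 else -3  [with Scrap=-3]  = -3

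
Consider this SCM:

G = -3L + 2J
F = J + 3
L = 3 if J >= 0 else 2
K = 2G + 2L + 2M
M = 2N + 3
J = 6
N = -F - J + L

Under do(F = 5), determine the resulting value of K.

-14

The intervention breaks the incoming arrows to F: F = J + 3 no longer applies, and F = 5.
L = 3 if J >= 0 else 2  [with J=6]  = 3
N = -F - J + L  [with F=5, J=6, L=3]  = -8
G = -3L + 2J  [with L=3, J=6]  = 3
M = 2N + 3  [with N=-8]  = -13
K = 2G + 2L + 2M  [with G=3, L=3, M=-13]  = -14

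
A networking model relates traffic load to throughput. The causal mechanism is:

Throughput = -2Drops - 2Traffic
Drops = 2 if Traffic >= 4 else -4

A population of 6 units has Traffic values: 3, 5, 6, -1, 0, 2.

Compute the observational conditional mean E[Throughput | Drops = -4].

6

Conditioning on Drops=-4 selects the 4 unit(s) with Traffic ∈ {3, -1, 0, 2}. Their Throughput values: 2, 10, 8, 4. Mean = 6.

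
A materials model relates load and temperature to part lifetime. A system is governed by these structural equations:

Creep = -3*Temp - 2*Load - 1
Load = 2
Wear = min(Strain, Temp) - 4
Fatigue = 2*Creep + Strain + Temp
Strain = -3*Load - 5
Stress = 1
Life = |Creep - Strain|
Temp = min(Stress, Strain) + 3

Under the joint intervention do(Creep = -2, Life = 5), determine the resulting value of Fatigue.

-23

Setting Creep = -2, Life = 5 by intervention discards those variables' equations.
Strain = -3*Load - 5  [with Load=2]  = -11
Temp = min(Stress, Strain) + 3  [with Stress=1, Strain=-11]  = -8
Fatigue = 2*Creep + Strain + Temp  [with Creep=-2, Strain=-11, Temp=-8]  = -23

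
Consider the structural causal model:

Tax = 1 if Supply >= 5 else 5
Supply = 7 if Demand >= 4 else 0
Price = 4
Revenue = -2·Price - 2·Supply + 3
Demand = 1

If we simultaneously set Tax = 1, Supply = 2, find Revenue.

Under do(Tax = 1, Supply = 2), each intervened variable's structural equation is replaced by its fixed value.
Revenue = -2·Price - 2·Supply + 3  [with Price=4, Supply=2]  = -9

-9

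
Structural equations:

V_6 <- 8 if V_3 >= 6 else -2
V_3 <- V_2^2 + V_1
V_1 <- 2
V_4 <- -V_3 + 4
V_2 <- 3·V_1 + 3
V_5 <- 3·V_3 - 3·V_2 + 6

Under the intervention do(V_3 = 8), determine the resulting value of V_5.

3

do(V_3=8) replaces the equation V_3 <- V_2^2 + V_1 with the constant V_3 = 8.
V_2 = 3·V_1 + 3  [with V_1=2]  = 9
V_5 = 3·V_3 - 3·V_2 + 6  [with V_3=8, V_2=9]  = 3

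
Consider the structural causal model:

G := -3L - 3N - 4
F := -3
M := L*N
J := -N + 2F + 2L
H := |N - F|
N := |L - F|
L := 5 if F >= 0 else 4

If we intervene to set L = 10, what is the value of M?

130

Under do(L=10), the mechanism L := 5 if F >= 0 else 4 is discarded; L is fixed at 10.
N = |L - F|  [with L=10, F=-3]  = 13
M = L*N  [with L=10, N=13]  = 130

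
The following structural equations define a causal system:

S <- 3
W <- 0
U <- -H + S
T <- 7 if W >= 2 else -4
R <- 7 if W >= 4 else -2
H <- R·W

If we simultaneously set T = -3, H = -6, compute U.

9

Setting T = -3, H = -6 by intervention discards those variables' equations.
U = -H + S  [with H=-6, S=3]  = 9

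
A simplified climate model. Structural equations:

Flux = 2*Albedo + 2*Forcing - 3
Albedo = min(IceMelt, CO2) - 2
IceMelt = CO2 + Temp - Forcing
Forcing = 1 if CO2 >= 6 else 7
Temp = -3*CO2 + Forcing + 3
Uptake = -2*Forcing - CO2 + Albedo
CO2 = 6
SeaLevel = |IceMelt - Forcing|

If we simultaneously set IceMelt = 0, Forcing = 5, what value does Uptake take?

-18

The joint intervention fixes IceMelt = 0, Forcing = 5, removing each variable's own equation.
Albedo = min(IceMelt, CO2) - 2  [with IceMelt=0, CO2=6]  = -2
Uptake = -2*Forcing - CO2 + Albedo  [with Forcing=5, CO2=6, Albedo=-2]  = -18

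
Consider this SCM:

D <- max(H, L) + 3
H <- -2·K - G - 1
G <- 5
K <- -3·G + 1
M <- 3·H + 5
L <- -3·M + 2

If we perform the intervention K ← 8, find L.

185

do(K=8) replaces the equation K <- -3·G + 1 with the constant K = 8.
H = -2·K - G - 1  [with K=8, G=5]  = -22
M = 3·H + 5  [with H=-22]  = -61
L = -3·M + 2  [with M=-61]  = 185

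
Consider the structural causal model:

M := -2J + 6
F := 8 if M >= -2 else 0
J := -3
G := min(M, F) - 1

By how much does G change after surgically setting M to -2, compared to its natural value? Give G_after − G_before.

Under do(M=-2), the mechanism M := -2J + 6 is discarded; M is fixed at -2.
F = 8 if M >= -2 else 0  [with M=-2]  = 8
G = min(M, F) - 1  [with M=-2, F=8]  = -3
Without intervention: M = -2J + 6  [with J=-3]  = 12; F = 8 if M >= -2 else 0  [with M=12]  = 8; G = min(M, F) - 1  [with M=12, F=8]  = 7.
Change = -3 − 7 = -10.

-10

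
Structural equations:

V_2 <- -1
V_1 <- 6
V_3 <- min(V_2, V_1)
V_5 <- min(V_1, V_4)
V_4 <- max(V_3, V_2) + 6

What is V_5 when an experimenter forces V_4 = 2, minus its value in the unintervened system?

Intervening sets V_4 = 2 and removes its equation (V_4 <- max(V_3, V_2) + 6).
V_5 = min(V_1, V_4)  [with V_1=6, V_4=2]  = 2
Without intervention: V_3 = min(V_2, V_1)  [with V_2=-1, V_1=6]  = -1; V_4 = max(V_3, V_2) + 6  [with V_3=-1, V_2=-1]  = 5; V_5 = min(V_1, V_4)  [with V_1=6, V_4=5]  = 5.
Change = 2 − 5 = -3.

-3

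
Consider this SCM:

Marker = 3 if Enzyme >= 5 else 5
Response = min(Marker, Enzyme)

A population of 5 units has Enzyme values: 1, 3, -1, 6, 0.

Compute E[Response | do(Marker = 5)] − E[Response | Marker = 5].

0.85

The intervention sets Marker=5 in all 5 units regardless of Enzyme. Recomputing Response per unit gives 1, 3, -1, 5, 0; average 1.6.
E[Response|Marker=5] averages over only the 4 units with Marker=5 (Enzyme = 1, 3, -1, 0): Response = 1, 3, -1, 0, mean 0.75.
Difference = 1.6 − 0.75 = 0.85.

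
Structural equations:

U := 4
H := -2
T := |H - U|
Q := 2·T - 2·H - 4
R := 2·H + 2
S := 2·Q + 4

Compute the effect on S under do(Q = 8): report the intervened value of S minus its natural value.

Under do(Q=8), the mechanism Q := 2·T - 2·H - 4 is discarded; Q is fixed at 8.
S = 2·Q + 4  [with Q=8]  = 20
Without intervention: T = |H - U|  [with H=-2, U=4]  = 6; Q = 2·T - 2·H - 4  [with T=6, H=-2]  = 12; S = 2·Q + 4  [with Q=12]  = 28.
Change = 20 − 28 = -8.

-8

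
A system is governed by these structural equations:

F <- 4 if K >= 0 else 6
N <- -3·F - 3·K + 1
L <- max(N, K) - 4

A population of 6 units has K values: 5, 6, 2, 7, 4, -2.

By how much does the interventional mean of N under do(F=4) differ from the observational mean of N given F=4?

3.4

do(F=4) breaks F's dependence on K. With F=4 fixed, N across the units is -26, -29, -17, -32, -23, -5, mean -22.
Observing F=4 restricts to units where F's equation naturally yields 4: K ∈ {5, 6, 2, 7, 4}. In that subpopulation N = -26, -29, -17, -32, -23, mean -25.4.
Difference = -22 − (-25.4) = 3.4.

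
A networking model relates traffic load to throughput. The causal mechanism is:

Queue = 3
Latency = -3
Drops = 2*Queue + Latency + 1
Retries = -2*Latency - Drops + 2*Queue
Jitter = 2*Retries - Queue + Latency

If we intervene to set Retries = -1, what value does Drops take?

Under do(Retries=-1), the mechanism Retries = -2*Latency - Drops + 2*Queue is discarded; Retries is fixed at -1.
Since Drops is not a descendant of the intervened variable, it is unaffected.
Drops = 2*Queue + Latency + 1  [with Queue=3, Latency=-3]  = 4

4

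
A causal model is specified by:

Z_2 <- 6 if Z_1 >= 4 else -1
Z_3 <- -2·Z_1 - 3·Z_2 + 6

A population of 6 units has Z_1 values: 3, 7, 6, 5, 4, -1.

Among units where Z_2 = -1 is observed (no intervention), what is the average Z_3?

Conditioning on Z_2=-1 selects the 2 unit(s) with Z_1 ∈ {3, -1}. Their Z_3 values: 3, 11. Mean = 7.

7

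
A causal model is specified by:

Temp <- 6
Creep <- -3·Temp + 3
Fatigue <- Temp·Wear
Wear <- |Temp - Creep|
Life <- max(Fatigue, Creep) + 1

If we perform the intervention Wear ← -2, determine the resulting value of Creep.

Under do(Wear=-2), the mechanism Wear <- |Temp - Creep| is discarded; Wear is fixed at -2.
Since Creep is not a descendant of the intervened variable, it is unaffected.
Creep = -3·Temp + 3  [with Temp=6]  = -15

-15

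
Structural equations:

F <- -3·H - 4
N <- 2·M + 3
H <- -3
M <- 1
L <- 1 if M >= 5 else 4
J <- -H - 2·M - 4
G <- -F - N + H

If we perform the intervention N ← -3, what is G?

Under do(N=-3), the mechanism N <- 2·M + 3 is discarded; N is fixed at -3.
F = -3·H - 4  [with H=-3]  = 5
G = -F - N + H  [with F=5, N=-3, H=-3]  = -5

-5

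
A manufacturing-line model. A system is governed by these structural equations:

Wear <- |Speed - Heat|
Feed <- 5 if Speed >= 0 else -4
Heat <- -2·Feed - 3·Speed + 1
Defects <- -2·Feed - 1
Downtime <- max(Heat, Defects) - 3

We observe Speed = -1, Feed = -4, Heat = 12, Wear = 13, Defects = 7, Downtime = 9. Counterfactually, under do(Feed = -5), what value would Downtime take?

11

Under do(Feed=-5), the mechanism Feed <- 5 if Speed >= 0 else -4 is discarded; Feed is fixed at -5.
Heat = -2·Feed - 3·Speed + 1  [with Feed=-5, Speed=-1]  = 14
Defects = -2·Feed - 1  [with Feed=-5]  = 9
Downtime = max(Heat, Defects) - 3  [with Heat=14, Defects=9]  = 11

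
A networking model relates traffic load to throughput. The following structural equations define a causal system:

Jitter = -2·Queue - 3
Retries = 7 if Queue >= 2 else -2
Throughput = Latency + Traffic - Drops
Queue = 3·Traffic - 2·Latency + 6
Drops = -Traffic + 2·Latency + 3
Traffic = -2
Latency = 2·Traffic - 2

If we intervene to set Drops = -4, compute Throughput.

-4

The intervention breaks the incoming arrows to Drops: Drops = -Traffic + 2·Latency + 3 no longer applies, and Drops = -4.
Latency = 2·Traffic - 2  [with Traffic=-2]  = -6
Throughput = Latency + Traffic - Drops  [with Latency=-6, Traffic=-2, Drops=-4]  = -4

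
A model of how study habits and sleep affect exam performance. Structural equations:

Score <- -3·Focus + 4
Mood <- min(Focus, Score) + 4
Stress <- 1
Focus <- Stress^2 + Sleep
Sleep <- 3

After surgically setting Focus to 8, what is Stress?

Under do(Focus=8), the mechanism Focus <- Stress^2 + Sleep is discarded; Focus is fixed at 8.
Since Stress is not a descendant of the intervened variable, it is unaffected.

1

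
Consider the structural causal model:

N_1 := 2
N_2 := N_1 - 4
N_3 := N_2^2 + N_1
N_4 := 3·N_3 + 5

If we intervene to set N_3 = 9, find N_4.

32

The intervention breaks the incoming arrows to N_3: N_3 := N_2^2 + N_1 no longer applies, and N_3 = 9.
N_4 = 3·N_3 + 5  [with N_3=9]  = 32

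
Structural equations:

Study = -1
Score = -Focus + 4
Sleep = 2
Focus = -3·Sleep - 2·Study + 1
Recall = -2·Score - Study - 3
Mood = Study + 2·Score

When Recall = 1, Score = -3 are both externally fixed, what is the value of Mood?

Setting Recall = 1, Score = -3 by intervention discards those variables' equations.
Mood = Study + 2·Score  [with Study=-1, Score=-3]  = -7

-7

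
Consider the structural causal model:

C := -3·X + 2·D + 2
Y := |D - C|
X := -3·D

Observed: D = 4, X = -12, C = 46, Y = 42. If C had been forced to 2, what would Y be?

2

The intervention breaks the incoming arrows to C: C := -3·X + 2·D + 2 no longer applies, and C = 2.
Y = |D - C|  [with D=4, C=2]  = 2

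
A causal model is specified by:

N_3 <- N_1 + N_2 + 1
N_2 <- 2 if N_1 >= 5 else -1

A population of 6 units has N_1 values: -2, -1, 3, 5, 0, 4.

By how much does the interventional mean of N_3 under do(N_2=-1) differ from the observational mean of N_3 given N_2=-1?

Every unit gets N_2=-1 under the intervention. N_3 values become -2, -1, 3, 5, 0, 4; E[N_3|do(N_2=-1)] = 1.5.
E[N_3|N_2=-1] averages over only the 5 units with N_2=-1 (N_1 = -2, -1, 3, 0, 4): N_3 = -2, -1, 3, 0, 4, mean 0.8.
Difference = 1.5 − 0.8 = 0.7.

0.7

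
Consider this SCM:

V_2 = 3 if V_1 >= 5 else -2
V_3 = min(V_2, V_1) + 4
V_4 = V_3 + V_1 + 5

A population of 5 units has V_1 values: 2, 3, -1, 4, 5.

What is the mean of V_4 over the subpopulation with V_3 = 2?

Conditioning on V_3=2 selects the 4 unit(s) with V_1 ∈ {2, 3, -1, 4}. Their V_4 values: 9, 10, 6, 11. Mean = 9.

9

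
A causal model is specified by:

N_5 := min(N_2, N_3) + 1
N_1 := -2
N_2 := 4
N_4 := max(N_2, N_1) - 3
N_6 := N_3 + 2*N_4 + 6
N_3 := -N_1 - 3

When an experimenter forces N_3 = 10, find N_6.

The intervention breaks the incoming arrows to N_3: N_3 := -N_1 - 3 no longer applies, and N_3 = 10.
N_4 = max(N_2, N_1) - 3  [with N_2=4, N_1=-2]  = 1
N_6 = N_3 + 2*N_4 + 6  [with N_3=10, N_4=1]  = 18

18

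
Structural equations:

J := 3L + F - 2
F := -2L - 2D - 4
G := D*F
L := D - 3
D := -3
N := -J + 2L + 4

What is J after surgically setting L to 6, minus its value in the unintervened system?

Under do(L=6), the mechanism L := D - 3 is discarded; L is fixed at 6.
F = -2L - 2D - 4  [with L=6, D=-3]  = -10
J = 3L + F - 2  [with L=6, F=-10]  = 6
Without intervention: L = D - 3  [with D=-3]  = -6; F = -2L - 2D - 4  [with L=-6, D=-3]  = 14; J = 3L + F - 2  [with L=-6, F=14]  = -6.
Change = 6 − (-6) = 12.

12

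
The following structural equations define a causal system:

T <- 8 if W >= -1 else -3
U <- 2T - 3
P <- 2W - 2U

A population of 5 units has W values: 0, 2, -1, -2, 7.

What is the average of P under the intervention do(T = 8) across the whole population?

-23.6

do(T=8) breaks T's dependence on W. With T=8 fixed, P across the units is -26, -22, -28, -30, -12, mean -23.6.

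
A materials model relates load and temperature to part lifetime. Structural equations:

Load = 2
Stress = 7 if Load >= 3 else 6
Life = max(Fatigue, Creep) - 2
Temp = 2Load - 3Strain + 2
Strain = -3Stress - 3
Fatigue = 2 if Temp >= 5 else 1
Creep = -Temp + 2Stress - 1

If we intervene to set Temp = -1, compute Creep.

Intervening sets Temp = -1 and removes its equation (Temp = 2Load - 3Strain + 2).
Stress = 7 if Load >= 3 else 6  [with Load=2]  = 6
Creep = -Temp + 2Stress - 1  [with Temp=-1, Stress=6]  = 12

12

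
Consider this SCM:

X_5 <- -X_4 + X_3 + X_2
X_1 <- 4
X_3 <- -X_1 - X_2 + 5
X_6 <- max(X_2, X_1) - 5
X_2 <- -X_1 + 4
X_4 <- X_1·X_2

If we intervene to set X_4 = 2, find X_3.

1

Under do(X_4=2), the mechanism X_4 <- X_1·X_2 is discarded; X_4 is fixed at 2.
Since X_3 is not a descendant of the intervened variable, it is unaffected.
X_2 = -X_1 + 4  [with X_1=4]  = 0
X_3 = -X_1 - X_2 + 5  [with X_1=4, X_2=0]  = 1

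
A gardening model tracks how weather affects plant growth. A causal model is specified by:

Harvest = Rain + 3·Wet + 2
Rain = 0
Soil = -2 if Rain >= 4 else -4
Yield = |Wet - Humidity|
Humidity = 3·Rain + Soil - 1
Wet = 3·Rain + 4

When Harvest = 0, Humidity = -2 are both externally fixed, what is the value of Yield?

6

Setting Harvest = 0, Humidity = -2 by intervention discards those variables' equations.
Wet = 3·Rain + 4  [with Rain=0]  = 4
Yield = |Wet - Humidity|  [with Wet=4, Humidity=-2]  = 6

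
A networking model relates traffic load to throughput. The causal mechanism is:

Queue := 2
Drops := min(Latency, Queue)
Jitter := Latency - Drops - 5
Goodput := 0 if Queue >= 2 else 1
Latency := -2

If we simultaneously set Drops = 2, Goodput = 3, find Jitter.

The joint intervention fixes Drops = 2, Goodput = 3, removing each variable's own equation.
Jitter = Latency - Drops - 5  [with Latency=-2, Drops=2]  = -9

-9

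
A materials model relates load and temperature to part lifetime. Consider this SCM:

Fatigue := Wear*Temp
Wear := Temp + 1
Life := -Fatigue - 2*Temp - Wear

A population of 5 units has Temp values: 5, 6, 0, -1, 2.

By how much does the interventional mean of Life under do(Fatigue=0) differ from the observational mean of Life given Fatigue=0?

-8.7

Every unit gets Fatigue=0 under the intervention. Life values become -16, -19, -1, 2, -7; E[Life|do(Fatigue=0)] = -8.2.
Observing Fatigue=0 restricts to units where Fatigue's equation naturally yields 0: Temp ∈ {0, -1}. In that subpopulation Life = -1, 2, mean 0.5.
Difference = -8.2 − 0.5 = -8.7.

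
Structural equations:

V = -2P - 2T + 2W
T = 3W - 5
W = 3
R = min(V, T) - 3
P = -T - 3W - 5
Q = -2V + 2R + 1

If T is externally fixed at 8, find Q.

-57

Under do(T=8), the mechanism T = 3W - 5 is discarded; T is fixed at 8.
P = -T - 3W - 5  [with T=8, W=3]  = -22
V = -2P - 2T + 2W  [with P=-22, T=8, W=3]  = 34
R = min(V, T) - 3  [with V=34, T=8]  = 5
Q = -2V + 2R + 1  [with V=34, R=5]  = -57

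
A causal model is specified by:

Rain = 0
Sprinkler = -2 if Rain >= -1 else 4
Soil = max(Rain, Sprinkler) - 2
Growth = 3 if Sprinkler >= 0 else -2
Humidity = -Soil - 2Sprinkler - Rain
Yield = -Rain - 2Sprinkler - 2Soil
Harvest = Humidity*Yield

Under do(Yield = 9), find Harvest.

54

Intervening sets Yield = 9 and removes its equation (Yield = -Rain - 2Sprinkler - 2Soil).
Sprinkler = -2 if Rain >= -1 else 4  [with Rain=0]  = -2
Soil = max(Rain, Sprinkler) - 2  [with Rain=0, Sprinkler=-2]  = -2
Humidity = -Soil - 2Sprinkler - Rain  [with Soil=-2, Sprinkler=-2, Rain=0]  = 6
Harvest = Humidity*Yield  [with Humidity=6, Yield=9]  = 54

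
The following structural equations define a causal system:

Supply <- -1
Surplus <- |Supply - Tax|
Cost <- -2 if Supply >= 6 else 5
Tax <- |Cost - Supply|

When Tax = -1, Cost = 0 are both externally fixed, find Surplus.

0

The joint intervention fixes Tax = -1, Cost = 0, removing each variable's own equation.
Surplus = |Supply - Tax|  [with Supply=-1, Tax=-1]  = 0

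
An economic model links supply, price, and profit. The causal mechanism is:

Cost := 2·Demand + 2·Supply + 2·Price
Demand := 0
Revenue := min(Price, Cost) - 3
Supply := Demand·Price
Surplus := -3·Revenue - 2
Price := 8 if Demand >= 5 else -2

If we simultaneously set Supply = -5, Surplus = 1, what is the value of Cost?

-14

Setting Supply = -5, Surplus = 1 by intervention discards those variables' equations.
Price = 8 if Demand >= 5 else -2  [with Demand=0]  = -2
Cost = 2·Demand + 2·Supply + 2·Price  [with Demand=0, Supply=-5, Price=-2]  = -14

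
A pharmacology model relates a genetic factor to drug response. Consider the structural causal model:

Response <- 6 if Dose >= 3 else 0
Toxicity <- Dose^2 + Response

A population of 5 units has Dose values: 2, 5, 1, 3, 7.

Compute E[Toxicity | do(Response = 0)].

do(Response=0) breaks Response's dependence on Dose. With Response=0 fixed, Toxicity across the units is 4, 25, 1, 9, 49, mean 17.6.

17.6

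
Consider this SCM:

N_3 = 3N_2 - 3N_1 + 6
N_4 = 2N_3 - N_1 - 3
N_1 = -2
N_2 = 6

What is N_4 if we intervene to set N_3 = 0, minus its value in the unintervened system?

The intervention breaks the incoming arrows to N_3: N_3 = 3N_2 - 3N_1 + 6 no longer applies, and N_3 = 0.
N_4 = 2N_3 - N_1 - 3  [with N_3=0, N_1=-2]  = -1
Without intervention: N_3 = 3N_2 - 3N_1 + 6  [with N_2=6, N_1=-2]  = 30; N_4 = 2N_3 - N_1 - 3  [with N_3=30, N_1=-2]  = 59.
Change = -1 − 59 = -60.

-60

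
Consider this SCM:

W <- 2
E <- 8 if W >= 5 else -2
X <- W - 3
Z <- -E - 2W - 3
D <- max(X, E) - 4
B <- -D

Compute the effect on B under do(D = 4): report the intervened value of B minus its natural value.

-9

The intervention breaks the incoming arrows to D: D <- max(X, E) - 4 no longer applies, and D = 4.
B = -D  [with D=4]  = -4
Without intervention: E = 8 if W >= 5 else -2  [with W=2]  = -2; X = W - 3  [with W=2]  = -1; D = max(X, E) - 4  [with X=-1, E=-2]  = -5; B = -D  [with D=-5]  = 5.
Change = -4 − 5 = -9.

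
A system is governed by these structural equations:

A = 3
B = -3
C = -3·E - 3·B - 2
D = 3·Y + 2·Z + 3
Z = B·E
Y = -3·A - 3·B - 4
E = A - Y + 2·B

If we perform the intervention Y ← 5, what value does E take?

-8

The intervention breaks the incoming arrows to Y: Y = -3·A - 3·B - 4 no longer applies, and Y = 5.
E = A - Y + 2·B  [with A=3, Y=5, B=-3]  = -8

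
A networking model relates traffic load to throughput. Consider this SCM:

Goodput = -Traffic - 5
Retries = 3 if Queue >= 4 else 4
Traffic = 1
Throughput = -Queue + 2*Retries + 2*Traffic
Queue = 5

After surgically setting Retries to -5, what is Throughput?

-13

The intervention breaks the incoming arrows to Retries: Retries = 3 if Queue >= 4 else 4 no longer applies, and Retries = -5.
Throughput = -Queue + 2*Retries + 2*Traffic  [with Queue=5, Retries=-5, Traffic=1]  = -13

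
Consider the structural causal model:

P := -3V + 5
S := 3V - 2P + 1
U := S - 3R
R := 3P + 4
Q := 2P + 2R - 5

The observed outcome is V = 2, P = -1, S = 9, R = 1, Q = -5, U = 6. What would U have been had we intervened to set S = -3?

The intervention breaks the incoming arrows to S: S := 3V - 2P + 1 no longer applies, and S = -3.
P = -3V + 5  [with V=2]  = -1
R = 3P + 4  [with P=-1]  = 1
U = S - 3R  [with S=-3, R=1]  = -6

-6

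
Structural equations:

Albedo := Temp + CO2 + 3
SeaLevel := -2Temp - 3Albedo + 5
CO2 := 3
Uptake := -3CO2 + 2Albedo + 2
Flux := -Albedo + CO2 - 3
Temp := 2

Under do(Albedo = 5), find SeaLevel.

The intervention breaks the incoming arrows to Albedo: Albedo := Temp + CO2 + 3 no longer applies, and Albedo = 5.
SeaLevel = -2Temp - 3Albedo + 5  [with Temp=2, Albedo=5]  = -14

-14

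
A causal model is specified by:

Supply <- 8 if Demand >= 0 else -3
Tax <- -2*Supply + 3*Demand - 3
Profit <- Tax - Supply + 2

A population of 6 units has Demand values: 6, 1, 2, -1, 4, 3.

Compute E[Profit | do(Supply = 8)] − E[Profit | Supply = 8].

do(Supply=8) breaks Supply's dependence on Demand. With Supply=8 fixed, Profit across the units is -7, -22, -19, -28, -13, -16, mean -17.5.
Conditioning on Supply=8 selects the 5 unit(s) with Demand ∈ {6, 1, 2, 4, 3}. Their Profit values: -7, -22, -19, -13, -16. Mean = -15.4.
Difference = -17.5 − (-15.4) = -2.1.

-2.1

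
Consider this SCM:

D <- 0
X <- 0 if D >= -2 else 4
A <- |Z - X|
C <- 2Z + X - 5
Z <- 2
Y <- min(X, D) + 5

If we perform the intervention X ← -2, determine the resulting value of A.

4

The intervention breaks the incoming arrows to X: X <- 0 if D >= -2 else 4 no longer applies, and X = -2.
A = |Z - X|  [with Z=2, X=-2]  = 4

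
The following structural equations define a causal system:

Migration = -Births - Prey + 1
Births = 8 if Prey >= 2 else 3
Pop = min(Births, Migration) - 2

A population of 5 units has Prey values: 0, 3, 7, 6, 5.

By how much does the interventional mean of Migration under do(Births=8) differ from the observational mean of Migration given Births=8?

1.05

Every unit gets Births=8 under the intervention. Migration values become -7, -10, -14, -13, -12; E[Migration|do(Births=8)] = -11.2.
Conditioning on Births=8 selects the 4 unit(s) with Prey ∈ {3, 7, 6, 5}. Their Migration values: -10, -14, -13, -12. Mean = -12.25.
Difference = -11.2 − (-12.25) = 1.05.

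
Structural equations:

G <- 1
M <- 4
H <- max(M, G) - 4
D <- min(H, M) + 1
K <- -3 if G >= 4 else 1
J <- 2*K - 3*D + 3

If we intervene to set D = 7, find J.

-16

Under do(D=7), the mechanism D <- min(H, M) + 1 is discarded; D is fixed at 7.
K = -3 if G >= 4 else 1  [with G=1]  = 1
J = 2*K - 3*D + 3  [with K=1, D=7]  = -16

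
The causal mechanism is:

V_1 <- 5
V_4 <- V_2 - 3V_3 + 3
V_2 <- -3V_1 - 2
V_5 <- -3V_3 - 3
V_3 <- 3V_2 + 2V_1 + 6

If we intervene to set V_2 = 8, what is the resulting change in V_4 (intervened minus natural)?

Under do(V_2=8), the mechanism V_2 <- -3V_1 - 2 is discarded; V_2 is fixed at 8.
V_3 = 3V_2 + 2V_1 + 6  [with V_2=8, V_1=5]  = 40
V_4 = V_2 - 3V_3 + 3  [with V_2=8, V_3=40]  = -109
Without intervention: V_2 = -3V_1 - 2  [with V_1=5]  = -17; V_3 = 3V_2 + 2V_1 + 6  [with V_2=-17, V_1=5]  = -35; V_4 = V_2 - 3V_3 + 3  [with V_2=-17, V_3=-35]  = 91.
Change = -109 − 91 = -200.

-200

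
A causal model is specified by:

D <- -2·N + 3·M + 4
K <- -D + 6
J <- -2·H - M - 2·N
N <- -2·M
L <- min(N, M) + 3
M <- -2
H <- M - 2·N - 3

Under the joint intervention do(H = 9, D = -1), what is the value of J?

-24

Setting H = 9, D = -1 by intervention discards those variables' equations.
N = -2·M  [with M=-2]  = 4
J = -2·H - M - 2·N  [with H=9, M=-2, N=4]  = -24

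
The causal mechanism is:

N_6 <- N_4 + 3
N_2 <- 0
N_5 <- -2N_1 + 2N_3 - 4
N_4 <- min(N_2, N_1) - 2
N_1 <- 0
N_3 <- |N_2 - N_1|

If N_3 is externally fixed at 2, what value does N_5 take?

0

do(N_3=2) replaces the equation N_3 <- |N_2 - N_1| with the constant N_3 = 2.
N_5 = -2N_1 + 2N_3 - 4  [with N_1=0, N_3=2]  = 0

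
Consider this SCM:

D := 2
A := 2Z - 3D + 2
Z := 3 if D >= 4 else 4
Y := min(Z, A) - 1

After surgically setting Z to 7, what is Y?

Under do(Z=7), the mechanism Z := 3 if D >= 4 else 4 is discarded; Z is fixed at 7.
A = 2Z - 3D + 2  [with Z=7, D=2]  = 10
Y = min(Z, A) - 1  [with Z=7, A=10]  = 6

6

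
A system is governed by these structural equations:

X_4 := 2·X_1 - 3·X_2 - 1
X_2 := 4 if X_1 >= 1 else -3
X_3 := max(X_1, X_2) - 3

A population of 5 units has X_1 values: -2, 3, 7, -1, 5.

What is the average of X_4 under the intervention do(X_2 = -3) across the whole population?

12.8

Every unit gets X_2=-3 under the intervention. X_4 values become 4, 14, 22, 6, 18; E[X_4|do(X_2=-3)] = 12.8.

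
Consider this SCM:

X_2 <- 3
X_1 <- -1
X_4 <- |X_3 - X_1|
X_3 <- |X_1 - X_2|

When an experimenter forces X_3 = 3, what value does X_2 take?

3

Under do(X_3=3), the mechanism X_3 <- |X_1 - X_2| is discarded; X_3 is fixed at 3.
Since X_2 is not a descendant of the intervened variable, it is unaffected.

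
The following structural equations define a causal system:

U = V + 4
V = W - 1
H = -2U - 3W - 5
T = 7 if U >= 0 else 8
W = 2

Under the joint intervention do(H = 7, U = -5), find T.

The joint intervention fixes H = 7, U = -5, removing each variable's own equation.
T = 7 if U >= 0 else 8  [with U=-5]  = 8

8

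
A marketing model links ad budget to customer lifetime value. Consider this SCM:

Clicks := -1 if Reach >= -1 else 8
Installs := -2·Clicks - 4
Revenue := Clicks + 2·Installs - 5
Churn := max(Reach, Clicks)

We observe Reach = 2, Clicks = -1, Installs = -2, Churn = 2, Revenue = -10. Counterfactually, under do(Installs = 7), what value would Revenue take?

do(Installs=7) replaces the equation Installs := -2·Clicks - 4 with the constant Installs = 7.
Clicks = -1 if Reach >= -1 else 8  [with Reach=2]  = -1
Revenue = Clicks + 2·Installs - 5  [with Clicks=-1, Installs=7]  = 8

8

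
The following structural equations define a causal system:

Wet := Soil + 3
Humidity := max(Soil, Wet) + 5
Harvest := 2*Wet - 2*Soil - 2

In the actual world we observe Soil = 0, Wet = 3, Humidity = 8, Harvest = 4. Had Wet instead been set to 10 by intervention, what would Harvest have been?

18

Under do(Wet=10), the mechanism Wet := Soil + 3 is discarded; Wet is fixed at 10.
Harvest = 2*Wet - 2*Soil - 2  [with Wet=10, Soil=0]  = 18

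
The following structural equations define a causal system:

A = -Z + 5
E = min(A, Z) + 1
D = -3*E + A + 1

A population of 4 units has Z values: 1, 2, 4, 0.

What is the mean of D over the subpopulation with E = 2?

-2.5

E[D|E=2] averages over only the 2 units with E=2 (Z = 1, 4): D = -1, -4, mean -2.5.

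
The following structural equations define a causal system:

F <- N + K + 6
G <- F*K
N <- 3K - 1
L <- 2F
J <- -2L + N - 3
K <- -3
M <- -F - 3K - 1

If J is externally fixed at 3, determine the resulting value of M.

15

Under do(J=3), the mechanism J <- -2L + N - 3 is discarded; J is fixed at 3.
Since M is not a descendant of the intervened variable, it is unaffected.
N = 3K - 1  [with K=-3]  = -10
F = N + K + 6  [with N=-10, K=-3]  = -7
M = -F - 3K - 1  [with F=-7, K=-3]  = 15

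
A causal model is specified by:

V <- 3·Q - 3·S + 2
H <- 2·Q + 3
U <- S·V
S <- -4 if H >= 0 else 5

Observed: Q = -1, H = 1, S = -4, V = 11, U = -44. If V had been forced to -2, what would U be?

8

Intervening sets V = -2 and removes its equation (V <- 3·Q - 3·S + 2).
H = 2·Q + 3  [with Q=-1]  = 1
S = -4 if H >= 0 else 5  [with H=1]  = -4
U = S·V  [with S=-4, V=-2]  = 8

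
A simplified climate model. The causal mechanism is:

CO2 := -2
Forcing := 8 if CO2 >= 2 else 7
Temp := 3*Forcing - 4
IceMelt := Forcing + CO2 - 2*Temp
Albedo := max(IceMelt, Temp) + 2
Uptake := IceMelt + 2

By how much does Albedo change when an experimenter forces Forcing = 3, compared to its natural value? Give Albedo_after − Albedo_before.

do(Forcing=3) replaces the equation Forcing := 8 if CO2 >= 2 else 7 with the constant Forcing = 3.
Temp = 3*Forcing - 4  [with Forcing=3]  = 5
IceMelt = Forcing + CO2 - 2*Temp  [with Forcing=3, CO2=-2, Temp=5]  = -9
Albedo = max(IceMelt, Temp) + 2  [with IceMelt=-9, Temp=5]  = 7
Without intervention: Forcing = 8 if CO2 >= 2 else 7  [with CO2=-2]  = 7; Temp = 3*Forcing - 4  [with Forcing=7]  = 17; IceMelt = Forcing + CO2 - 2*Temp  [with Forcing=7, CO2=-2, Temp=17]  = -29; Albedo = max(IceMelt, Temp) + 2  [with IceMelt=-29, Temp=17]  = 19.
Change = 7 − 19 = -12.

-12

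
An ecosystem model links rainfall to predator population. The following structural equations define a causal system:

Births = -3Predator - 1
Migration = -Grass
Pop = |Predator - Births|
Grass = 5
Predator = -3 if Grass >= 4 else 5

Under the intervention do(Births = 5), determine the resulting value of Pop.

do(Births=5) replaces the equation Births = -3Predator - 1 with the constant Births = 5.
Predator = -3 if Grass >= 4 else 5  [with Grass=5]  = -3
Pop = |Predator - Births|  [with Predator=-3, Births=5]  = 8

8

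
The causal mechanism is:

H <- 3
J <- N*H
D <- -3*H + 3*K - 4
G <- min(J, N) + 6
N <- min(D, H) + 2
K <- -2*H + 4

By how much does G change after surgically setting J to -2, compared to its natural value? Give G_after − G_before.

The intervention breaks the incoming arrows to J: J <- N*H no longer applies, and J = -2.
K = -2*H + 4  [with H=3]  = -2
D = -3*H + 3*K - 4  [with H=3, K=-2]  = -19
N = min(D, H) + 2  [with D=-19, H=3]  = -17
G = min(J, N) + 6  [with J=-2, N=-17]  = -11
Without intervention: K = -2*H + 4  [with H=3]  = -2; D = -3*H + 3*K - 4  [with H=3, K=-2]  = -19; N = min(D, H) + 2  [with D=-19, H=3]  = -17; J = N*H  [with N=-17, H=3]  = -51; G = min(J, N) + 6  [with J=-51, N=-17]  = -45.
Change = -11 − (-45) = 34.

34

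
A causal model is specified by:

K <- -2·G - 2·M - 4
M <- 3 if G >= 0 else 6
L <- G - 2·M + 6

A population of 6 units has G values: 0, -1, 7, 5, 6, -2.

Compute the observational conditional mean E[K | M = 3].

E[K|M=3] averages over only the 4 units with M=3 (G = 0, 7, 5, 6): K = -10, -24, -20, -22, mean -19.

-19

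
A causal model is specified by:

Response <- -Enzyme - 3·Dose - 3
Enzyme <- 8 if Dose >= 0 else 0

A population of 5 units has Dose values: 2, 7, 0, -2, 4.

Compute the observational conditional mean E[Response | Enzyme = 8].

E[Response|Enzyme=8] averages over only the 4 units with Enzyme=8 (Dose = 2, 7, 0, 4): Response = -17, -32, -11, -23, mean -20.75.

-20.75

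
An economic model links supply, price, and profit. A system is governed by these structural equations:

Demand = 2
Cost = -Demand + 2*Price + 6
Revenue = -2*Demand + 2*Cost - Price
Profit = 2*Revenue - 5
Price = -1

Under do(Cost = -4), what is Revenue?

-11

The intervention breaks the incoming arrows to Cost: Cost = -Demand + 2*Price + 6 no longer applies, and Cost = -4.
Revenue = -2*Demand + 2*Cost - Price  [with Demand=2, Cost=-4, Price=-1]  = -11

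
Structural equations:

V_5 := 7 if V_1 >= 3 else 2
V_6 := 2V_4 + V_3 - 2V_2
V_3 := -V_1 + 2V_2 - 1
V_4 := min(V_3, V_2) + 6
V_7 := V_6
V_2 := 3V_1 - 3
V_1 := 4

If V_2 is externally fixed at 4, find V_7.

13

Under do(V_2=4), the mechanism V_2 := 3V_1 - 3 is discarded; V_2 is fixed at 4.
V_3 = -V_1 + 2V_2 - 1  [with V_1=4, V_2=4]  = 3
V_4 = min(V_3, V_2) + 6  [with V_3=3, V_2=4]  = 9
V_6 = 2V_4 + V_3 - 2V_2  [with V_4=9, V_3=3, V_2=4]  = 13
V_7 = V_6  [with V_6=13]  = 13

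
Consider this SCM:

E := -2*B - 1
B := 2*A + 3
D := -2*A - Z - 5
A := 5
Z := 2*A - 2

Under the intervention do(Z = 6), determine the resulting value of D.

Under do(Z=6), the mechanism Z := 2*A - 2 is discarded; Z is fixed at 6.
D = -2*A - Z - 5  [with A=5, Z=6]  = -21

-21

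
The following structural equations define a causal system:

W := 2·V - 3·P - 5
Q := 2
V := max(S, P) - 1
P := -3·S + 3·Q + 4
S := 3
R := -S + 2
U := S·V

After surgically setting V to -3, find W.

Under do(V=-3), the mechanism V := max(S, P) - 1 is discarded; V is fixed at -3.
P = -3·S + 3·Q + 4  [with S=3, Q=2]  = 1
W = 2·V - 3·P - 5  [with V=-3, P=1]  = -14

-14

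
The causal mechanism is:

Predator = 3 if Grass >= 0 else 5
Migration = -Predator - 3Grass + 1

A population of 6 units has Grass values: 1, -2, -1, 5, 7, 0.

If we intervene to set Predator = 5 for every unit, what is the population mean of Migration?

-9

The intervention sets Predator=5 in all 6 units regardless of Grass. Recomputing Migration per unit gives -7, 2, -1, -19, -25, -4; average -9.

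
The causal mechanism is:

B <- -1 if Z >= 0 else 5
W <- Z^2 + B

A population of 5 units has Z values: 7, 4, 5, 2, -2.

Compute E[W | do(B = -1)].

18.6

Every unit gets B=-1 under the intervention. W values become 48, 15, 24, 3, 3; E[W|do(B=-1)] = 18.6.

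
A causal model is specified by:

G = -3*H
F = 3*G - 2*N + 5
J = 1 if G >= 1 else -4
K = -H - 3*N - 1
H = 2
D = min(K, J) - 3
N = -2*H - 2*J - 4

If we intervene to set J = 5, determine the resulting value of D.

The intervention breaks the incoming arrows to J: J = 1 if G >= 1 else -4 no longer applies, and J = 5.
N = -2*H - 2*J - 4  [with H=2, J=5]  = -18
K = -H - 3*N - 1  [with H=2, N=-18]  = 51
D = min(K, J) - 3  [with K=51, J=5]  = 2

2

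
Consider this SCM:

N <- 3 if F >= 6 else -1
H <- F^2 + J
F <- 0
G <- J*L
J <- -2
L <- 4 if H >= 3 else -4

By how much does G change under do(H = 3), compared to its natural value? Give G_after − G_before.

-16

do(H=3) replaces the equation H <- F^2 + J with the constant H = 3.
L = 4 if H >= 3 else -4  [with H=3]  = 4
G = J*L  [with J=-2, L=4]  = -8
Without intervention: H = F^2 + J  [with F=0, J=-2]  = -2; L = 4 if H >= 3 else -4  [with H=-2]  = -4; G = J*L  [with J=-2, L=-4]  = 8.
Change = -8 − 8 = -16.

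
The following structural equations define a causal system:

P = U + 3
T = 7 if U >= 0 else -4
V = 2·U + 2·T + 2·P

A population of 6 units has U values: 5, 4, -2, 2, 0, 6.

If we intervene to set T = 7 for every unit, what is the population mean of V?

30

Every unit gets T=7 under the intervention. V values become 40, 36, 12, 28, 20, 44; E[V|do(T=7)] = 30.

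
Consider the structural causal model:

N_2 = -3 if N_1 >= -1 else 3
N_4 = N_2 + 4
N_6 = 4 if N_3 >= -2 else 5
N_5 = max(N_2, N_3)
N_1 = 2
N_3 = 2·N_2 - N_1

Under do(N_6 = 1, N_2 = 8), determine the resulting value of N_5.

The joint intervention fixes N_6 = 1, N_2 = 8, removing each variable's own equation.
N_3 = 2·N_2 - N_1  [with N_2=8, N_1=2]  = 14
N_5 = max(N_2, N_3)  [with N_2=8, N_3=14]  = 14

14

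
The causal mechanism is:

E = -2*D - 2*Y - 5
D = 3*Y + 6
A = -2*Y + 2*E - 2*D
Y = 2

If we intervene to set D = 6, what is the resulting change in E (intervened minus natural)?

12

The intervention breaks the incoming arrows to D: D = 3*Y + 6 no longer applies, and D = 6.
E = -2*D - 2*Y - 5  [with D=6, Y=2]  = -21
Without intervention: D = 3*Y + 6  [with Y=2]  = 12; E = -2*D - 2*Y - 5  [with D=12, Y=2]  = -33.
Change = -21 − (-33) = 12.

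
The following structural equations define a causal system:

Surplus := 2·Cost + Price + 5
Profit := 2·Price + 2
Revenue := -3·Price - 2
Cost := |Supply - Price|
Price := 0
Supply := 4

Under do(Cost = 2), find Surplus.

The intervention breaks the incoming arrows to Cost: Cost := |Supply - Price| no longer applies, and Cost = 2.
Surplus = 2·Cost + Price + 5  [with Cost=2, Price=0]  = 9

9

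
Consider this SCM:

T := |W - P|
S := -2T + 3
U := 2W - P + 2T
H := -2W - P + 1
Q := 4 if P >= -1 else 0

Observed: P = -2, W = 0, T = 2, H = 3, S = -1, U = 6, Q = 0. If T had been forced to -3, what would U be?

-4

The intervention breaks the incoming arrows to T: T := |W - P| no longer applies, and T = -3.
U = 2W - P + 2T  [with W=0, P=-2, T=-3]  = -4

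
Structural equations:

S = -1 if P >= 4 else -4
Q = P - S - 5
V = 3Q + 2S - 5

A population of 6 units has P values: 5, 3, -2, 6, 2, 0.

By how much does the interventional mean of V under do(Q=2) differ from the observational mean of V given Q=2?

do(Q=2) breaks Q's dependence on P. With Q=2 fixed, V across the units is -1, -7, -7, -1, -7, -7, mean -5.
E[V|Q=2] averages over only the 2 units with Q=2 (P = 3, 6): V = -7, -1, mean -4.
Difference = -5 − (-4) = -1.

-1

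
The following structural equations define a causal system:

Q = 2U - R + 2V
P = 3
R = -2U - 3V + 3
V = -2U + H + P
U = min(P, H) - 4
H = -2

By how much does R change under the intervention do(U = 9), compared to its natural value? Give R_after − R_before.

do(U=9) replaces the equation U = min(P, H) - 4 with the constant U = 9.
V = -2U + H + P  [with U=9, H=-2, P=3]  = -17
R = -2U - 3V + 3  [with U=9, V=-17]  = 36
Without intervention: U = min(P, H) - 4  [with P=3, H=-2]  = -6; V = -2U + H + P  [with U=-6, H=-2, P=3]  = 13; R = -2U - 3V + 3  [with U=-6, V=13]  = -24.
Change = 36 − (-24) = 60.

60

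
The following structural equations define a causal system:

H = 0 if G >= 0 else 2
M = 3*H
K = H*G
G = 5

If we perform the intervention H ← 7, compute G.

Under do(H=7), the mechanism H = 0 if G >= 0 else 2 is discarded; H is fixed at 7.
G is not downstream of the intervention, so its value is determined by the original equations.

5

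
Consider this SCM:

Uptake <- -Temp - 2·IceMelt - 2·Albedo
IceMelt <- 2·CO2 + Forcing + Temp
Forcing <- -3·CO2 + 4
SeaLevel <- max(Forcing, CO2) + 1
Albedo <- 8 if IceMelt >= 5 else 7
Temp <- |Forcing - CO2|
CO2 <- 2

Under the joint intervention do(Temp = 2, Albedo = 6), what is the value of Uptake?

-22

Under do(Temp = 2, Albedo = 6), each intervened variable's structural equation is replaced by its fixed value.
Forcing = -3·CO2 + 4  [with CO2=2]  = -2
IceMelt = 2·CO2 + Forcing + Temp  [with CO2=2, Forcing=-2, Temp=2]  = 4
Uptake = -Temp - 2·IceMelt - 2·Albedo  [with Temp=2, IceMelt=4, Albedo=6]  = -22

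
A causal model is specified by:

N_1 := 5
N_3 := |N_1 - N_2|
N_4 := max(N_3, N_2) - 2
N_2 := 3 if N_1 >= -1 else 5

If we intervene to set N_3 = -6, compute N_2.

Under do(N_3=-6), the mechanism N_3 := |N_1 - N_2| is discarded; N_3 is fixed at -6.
Since N_2 is not a descendant of the intervened variable, it is unaffected.
N_2 = 3 if N_1 >= -1 else 5  [with N_1=5]  = 3

3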